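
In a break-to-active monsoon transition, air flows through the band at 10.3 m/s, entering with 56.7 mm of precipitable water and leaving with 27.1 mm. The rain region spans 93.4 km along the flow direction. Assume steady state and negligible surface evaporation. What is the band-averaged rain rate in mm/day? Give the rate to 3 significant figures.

R ≈ 282 mm/day

Column moisture flux per unit crosswind length is F = V × PW.
Inflow: F_in = 10.3 × 56.7 = 584.01 mm·m/s
Outflow: F_out = 10.3 × 27.1 = 279.13 mm·m/s
Steady-state rate R = (F_in − F_out)/L = (584.01 − 279.13) / 93400 m = 3.264e-03 mm/s.
R = 3.264e-03 × 3600 × 24 = 282 mm/day.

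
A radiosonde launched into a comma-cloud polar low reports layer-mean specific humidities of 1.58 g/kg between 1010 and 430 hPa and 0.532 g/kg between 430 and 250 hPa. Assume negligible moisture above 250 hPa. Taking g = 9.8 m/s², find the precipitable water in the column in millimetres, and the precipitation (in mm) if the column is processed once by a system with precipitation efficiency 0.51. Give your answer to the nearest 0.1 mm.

PW ≈ 10.3 mm; precipitation ≈ 5.3 mm

Precipitable water is the column-integrated vapour mass per unit area: PW = (1/g) Σ q̄ Δp, with q in kg/kg and Δp in Pa (1 kg/m² of water = 1 mm).
Layer 1010–430 hPa: Δp = 580 hPa = 58000 Pa, q̄ = 0.00158 kg/kg → 0.00158 × 58000 / 9.8 = 9.35 mm
Layer 430–250 hPa: Δp = 180 hPa = 18000 Pa, q̄ = 0.000532 kg/kg → 0.000532 × 18000 / 9.8 = 0.98 mm
PW = 9.35 + 0.98 = 10.33 ≈ 10.3 mm.
Precipitation = ε × PW = 0.51 × 10.3 = 5.3 mm.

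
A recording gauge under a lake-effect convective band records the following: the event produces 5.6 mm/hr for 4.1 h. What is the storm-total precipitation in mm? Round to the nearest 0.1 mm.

Total = Σ Rᵢ Δtᵢ = 5.6 × 4.1
      = 22.96 = 23.0 mm.

total ≈ 23.0 mm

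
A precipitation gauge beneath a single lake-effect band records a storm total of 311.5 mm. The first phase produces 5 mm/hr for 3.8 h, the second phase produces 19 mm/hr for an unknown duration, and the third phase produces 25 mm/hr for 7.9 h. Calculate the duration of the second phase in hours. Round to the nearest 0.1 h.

Known phases: 5 × 3.8 + 25 × 7.9 = 19 + 197.5 = 216.5 mm.
Remaining depth = 311.5 − 216.5 = 95 mm.
Duration = 95 / 19 = 5.0 h.

duration ≈ 5.0 h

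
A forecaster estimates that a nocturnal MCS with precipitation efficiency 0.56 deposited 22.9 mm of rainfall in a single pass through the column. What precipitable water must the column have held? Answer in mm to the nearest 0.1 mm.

PW ≈ 40.9 mm

PW = rainfall / ε = 22.9 / 0.56 = 40.9 mm.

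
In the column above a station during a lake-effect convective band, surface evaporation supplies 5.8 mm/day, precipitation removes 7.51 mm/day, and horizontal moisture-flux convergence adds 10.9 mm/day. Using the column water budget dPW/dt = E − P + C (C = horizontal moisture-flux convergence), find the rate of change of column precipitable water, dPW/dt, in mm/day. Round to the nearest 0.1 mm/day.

dPW/dt = E − P + C = 5.8 − 7.51 + (10.9) = 9.2 mm/day.

dPW/dt ≈ 9.2 mm/day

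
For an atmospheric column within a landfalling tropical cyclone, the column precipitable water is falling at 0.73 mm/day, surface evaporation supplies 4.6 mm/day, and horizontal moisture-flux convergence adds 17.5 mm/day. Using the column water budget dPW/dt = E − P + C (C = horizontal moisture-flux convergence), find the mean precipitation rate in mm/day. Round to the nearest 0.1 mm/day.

P ≈ 22.8 mm/day

dPW/dt = -0.73 mm/day.
P = E + C − dPW/dt = 4.6 + (17.5) − (-0.73) = 22.8 mm/day.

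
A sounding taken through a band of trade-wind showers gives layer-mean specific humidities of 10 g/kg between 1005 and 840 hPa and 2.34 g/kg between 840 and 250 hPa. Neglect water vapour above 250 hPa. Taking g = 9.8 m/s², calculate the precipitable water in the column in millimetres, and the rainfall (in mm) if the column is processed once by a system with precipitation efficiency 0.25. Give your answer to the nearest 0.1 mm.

PW ≈ 30.9 mm; rainfall ≈ 7.7 mm

Precipitable water is the column-integrated vapour mass per unit area: PW = (1/g) Σ q̄ Δp, with q in kg/kg and Δp in Pa (1 kg/m² of water = 1 mm).
Layer 1005–840 hPa: Δp = 165 hPa = 16500 Pa, q̄ = 0.01 kg/kg → 0.01 × 16500 / 9.8 = 16.84 mm
Layer 840–250 hPa: Δp = 590 hPa = 59000 Pa, q̄ = 0.00234 kg/kg → 0.00234 × 59000 / 9.8 = 14.09 mm
PW = 16.84 + 14.09 = 30.93 ≈ 30.9 mm.
Rainfall = ε × PW = 0.25 × 30.9 = 7.7 mm.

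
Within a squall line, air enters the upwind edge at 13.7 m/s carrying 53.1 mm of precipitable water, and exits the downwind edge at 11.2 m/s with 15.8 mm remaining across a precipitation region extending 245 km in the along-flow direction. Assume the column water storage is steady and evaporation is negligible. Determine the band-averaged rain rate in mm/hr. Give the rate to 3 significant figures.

R ≈ 8.09 mm/hr

Column moisture flux per unit crosswind length is F = V × PW.
Inflow: F_in = 13.7 × 53.1 = 727.47 mm·m/s
Outflow: F_out = 11.2 × 15.8 = 176.96 mm·m/s
Steady-state rate R = (F_in − F_out)/L = (727.47 − 176.96) / 245000 m = 2.247e-03 mm/s.
R = 2.247e-03 × 3600 = 8.09 mm/hr.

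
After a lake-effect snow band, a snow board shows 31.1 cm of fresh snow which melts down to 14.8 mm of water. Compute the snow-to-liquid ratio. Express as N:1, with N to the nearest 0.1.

ratio ≈ 21.0

Ratio = snow depth / SWE = 311 mm / 14.8 mm = 21.0, i.e. 21.0:1.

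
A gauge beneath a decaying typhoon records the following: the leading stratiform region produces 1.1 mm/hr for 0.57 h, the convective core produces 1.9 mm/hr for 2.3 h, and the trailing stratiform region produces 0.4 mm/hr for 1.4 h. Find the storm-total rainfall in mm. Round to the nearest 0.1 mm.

Total = Σ Rᵢ Δtᵢ = 1.1 × 0.57 + 1.9 × 2.3 + 0.4 × 1.4
      = 0.627 + 4.37 + 0.56 = 5.6 mm.

total ≈ 5.6 mm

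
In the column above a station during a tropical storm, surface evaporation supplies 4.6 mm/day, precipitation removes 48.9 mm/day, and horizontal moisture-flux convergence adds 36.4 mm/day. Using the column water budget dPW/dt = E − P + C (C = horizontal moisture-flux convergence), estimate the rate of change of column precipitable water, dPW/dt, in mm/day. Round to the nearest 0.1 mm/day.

dPW/dt ≈ -7.9 mm/day

dPW/dt = E − P + C = 4.6 − 48.9 + (36.4) = -7.9 mm/day.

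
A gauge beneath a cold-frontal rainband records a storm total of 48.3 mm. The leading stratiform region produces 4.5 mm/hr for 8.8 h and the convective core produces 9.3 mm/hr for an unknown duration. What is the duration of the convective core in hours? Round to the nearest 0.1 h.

Known phases: 4.5 × 8.8 = 39.6 mm.
Remaining depth = 48.3 − 39.6 = 8.7 mm.
Duration = 8.7 / 9.3 = 0.9 h.

duration ≈ 0.9 h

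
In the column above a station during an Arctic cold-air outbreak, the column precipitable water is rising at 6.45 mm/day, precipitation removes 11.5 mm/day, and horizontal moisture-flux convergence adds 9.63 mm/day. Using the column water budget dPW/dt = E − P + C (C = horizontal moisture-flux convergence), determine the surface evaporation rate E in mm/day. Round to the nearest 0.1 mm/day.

E ≈ 8.3 mm/day

dPW/dt = +6.45 mm/day.
E = dPW/dt + P − C = (+6.45) + 11.5 − (9.63) = 8.3 mm/day.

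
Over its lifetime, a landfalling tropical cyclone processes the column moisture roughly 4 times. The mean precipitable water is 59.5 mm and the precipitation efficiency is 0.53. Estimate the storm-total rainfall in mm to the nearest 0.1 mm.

rainfall ≈ 126.1 mm

Each cycle deposits ε × PW = 0.53 × 59.5 = 31.535 mm.
Over 4 cycles: 4 × 31.535 = 126.1 mm.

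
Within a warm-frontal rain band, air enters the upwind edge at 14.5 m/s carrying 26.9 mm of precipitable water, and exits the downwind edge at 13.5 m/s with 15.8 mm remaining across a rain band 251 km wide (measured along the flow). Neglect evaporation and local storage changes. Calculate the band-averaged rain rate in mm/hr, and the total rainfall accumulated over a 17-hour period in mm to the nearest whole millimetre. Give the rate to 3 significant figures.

Column moisture flux per unit crosswind length is F = V × PW.
Inflow: F_in = 14.5 × 26.9 = 390.05 mm·m/s
Outflow: F_out = 13.5 × 15.8 = 213.3 mm·m/s
Steady-state rate R = (F_in − F_out)/L = (390.05 − 213.3) / 251000 m = 7.042e-04 mm/s.
R = 7.042e-04 × 3600 = 2.54 mm/hr.
Over 17 h: total = 2.54 × 17 = 43.18 ≈ 43 mm.

R ≈ 2.54 mm/hr; total ≈ 43 mm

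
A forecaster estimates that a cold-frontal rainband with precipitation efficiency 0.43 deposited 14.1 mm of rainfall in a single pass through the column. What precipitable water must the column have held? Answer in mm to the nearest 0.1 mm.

PW = rainfall / ε = 14.1 / 0.43 = 32.8 mm.

PW ≈ 32.8 mm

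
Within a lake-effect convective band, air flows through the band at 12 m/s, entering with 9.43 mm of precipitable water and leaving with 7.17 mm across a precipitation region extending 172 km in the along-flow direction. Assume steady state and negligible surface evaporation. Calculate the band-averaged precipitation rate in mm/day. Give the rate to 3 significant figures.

R ≈ 13.6 mm/day

Column moisture flux per unit crosswind length is F = V × PW.
Inflow: F_in = 12 × 9.43 = 113.16 mm·m/s
Outflow: F_out = 12 × 7.17 = 86.04 mm·m/s
Steady-state rate R = (F_in − F_out)/L = (113.16 − 86.04) / 172000 m = 1.577e-04 mm/s.
R = 1.577e-04 × 3600 × 24 = 13.6 mm/day.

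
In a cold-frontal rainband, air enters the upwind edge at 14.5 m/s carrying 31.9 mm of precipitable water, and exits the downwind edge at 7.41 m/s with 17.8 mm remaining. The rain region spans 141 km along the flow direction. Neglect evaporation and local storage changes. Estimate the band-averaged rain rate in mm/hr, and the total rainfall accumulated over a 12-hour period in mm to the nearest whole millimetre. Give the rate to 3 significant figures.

Column moisture flux per unit crosswind length is F = V × PW.
Inflow: F_in = 14.5 × 31.9 = 462.55 mm·m/s
Outflow: F_out = 7.41 × 17.8 = 131.898 mm·m/s
Steady-state rate R = (F_in − F_out)/L = (462.55 − 131.898) / 141000 m = 2.345e-03 mm/s.
R = 2.345e-03 × 3600 = 8.44 mm/hr.
Over 12 h: total = 8.44 × 12 = 101.28 ≈ 101 mm.

R ≈ 8.44 mm/hr; total ≈ 101 mm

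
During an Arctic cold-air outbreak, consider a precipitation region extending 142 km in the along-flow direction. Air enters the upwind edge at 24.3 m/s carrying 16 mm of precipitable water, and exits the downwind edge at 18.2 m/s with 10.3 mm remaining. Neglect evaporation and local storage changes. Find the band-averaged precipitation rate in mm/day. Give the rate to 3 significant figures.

R ≈ 123 mm/day

Column moisture flux per unit crosswind length is F = V × PW.
Inflow: F_in = 24.3 × 16 = 388.8 mm·m/s
Outflow: F_out = 18.2 × 10.3 = 187.46 mm·m/s
Steady-state rate R = (F_in − F_out)/L = (388.8 − 187.46) / 142000 m = 1.418e-03 mm/s.
R = 1.418e-03 × 3600 × 24 = 123 mm/day.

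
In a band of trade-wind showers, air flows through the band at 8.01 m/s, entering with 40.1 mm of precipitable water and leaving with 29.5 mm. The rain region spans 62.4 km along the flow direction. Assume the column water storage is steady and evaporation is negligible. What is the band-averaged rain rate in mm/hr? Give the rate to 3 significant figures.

Column moisture flux per unit crosswind length is F = V × PW.
Inflow: F_in = 8.01 × 40.1 = 321.201 mm·m/s
Outflow: F_out = 8.01 × 29.5 = 236.295 mm·m/s
Steady-state rate R = (F_in − F_out)/L = (321.201 − 236.295) / 62400 m = 1.361e-03 mm/s.
R = 1.361e-03 × 3600 = 4.90 mm/hr.

R ≈ 4.90 mm/hr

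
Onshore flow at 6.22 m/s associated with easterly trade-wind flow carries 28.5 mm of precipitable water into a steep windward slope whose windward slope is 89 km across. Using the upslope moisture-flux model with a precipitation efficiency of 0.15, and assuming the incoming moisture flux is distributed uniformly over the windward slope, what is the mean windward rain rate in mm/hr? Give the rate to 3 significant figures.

Incoming column moisture flux per unit ridge length: F = V × PW = 6.22 × 28.5 = 177.27 mm·m/s.
Spread over the 89 km slope with efficiency ε = 0.15: R = ε·F/W = 0.15 × 177.27 / 89000 m = 2.988e-04 mm/s.
R = 2.988e-04 × 3600 = 1.08 mm/hr.

R ≈ 1.08 mm/hr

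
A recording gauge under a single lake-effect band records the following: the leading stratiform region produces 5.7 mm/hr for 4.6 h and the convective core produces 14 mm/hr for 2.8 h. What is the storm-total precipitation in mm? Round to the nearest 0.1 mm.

total ≈ 65.4 mm

Total = Σ Rᵢ Δtᵢ = 5.7 × 4.6 + 14 × 2.8
      = 26.22 + 39.2 = 65.4 mm.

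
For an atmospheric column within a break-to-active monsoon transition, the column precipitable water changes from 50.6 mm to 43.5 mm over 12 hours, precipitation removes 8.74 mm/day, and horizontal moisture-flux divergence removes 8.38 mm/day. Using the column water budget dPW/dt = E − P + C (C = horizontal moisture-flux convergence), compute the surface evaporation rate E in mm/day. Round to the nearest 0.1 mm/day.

dPW/dt = (43.5 − 50.6) mm / (12/24 day) = -14.200 mm/day.
E = dPW/dt + P − C = (-14.200) + 8.74 − (-8.38) = 2.9 mm/day.

E ≈ 2.9 mm/day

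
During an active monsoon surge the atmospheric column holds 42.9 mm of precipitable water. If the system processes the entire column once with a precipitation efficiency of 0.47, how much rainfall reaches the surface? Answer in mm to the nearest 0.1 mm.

rainfall ≈ 20.2 mm

Rainfall = ε × PW = 0.47 × 42.9 = 20.2 mm.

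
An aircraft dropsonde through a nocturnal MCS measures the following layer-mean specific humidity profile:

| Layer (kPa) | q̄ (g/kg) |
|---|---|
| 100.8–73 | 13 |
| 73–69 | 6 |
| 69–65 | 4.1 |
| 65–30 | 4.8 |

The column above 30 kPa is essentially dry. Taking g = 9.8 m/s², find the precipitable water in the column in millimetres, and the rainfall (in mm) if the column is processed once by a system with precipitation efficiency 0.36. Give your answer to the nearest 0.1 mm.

Precipitable water is the column-integrated vapour mass per unit area: PW = (1/g) Σ q̄ Δp, with q in kg/kg and Δp in Pa (1 kg/m² of water = 1 mm).
Layer 100.8–73 kPa: Δp = 278 hPa = 27800 Pa, q̄ = 0.013 kg/kg → 0.013 × 27800 / 9.8 = 36.88 mm
Layer 73–69 kPa: Δp = 40 hPa = 4000 Pa, q̄ = 0.006 kg/kg → 0.006 × 4000 / 9.8 = 2.45 mm
Layer 69–65 kPa: Δp = 40 hPa = 4000 Pa, q̄ = 0.0041 kg/kg → 0.0041 × 4000 / 9.8 = 1.67 mm
Layer 65–30 kPa: Δp = 350 hPa = 35000 Pa, q̄ = 0.0048 kg/kg → 0.0048 × 35000 / 9.8 = 17.14 mm
PW = 36.88 + 2.45 + 1.67 + 17.14 = 58.14 ≈ 58.1 mm.
Rainfall = ε × PW = 0.36 × 58.1 = 20.9 mm.

PW ≈ 58.1 mm; rainfall ≈ 20.9 mm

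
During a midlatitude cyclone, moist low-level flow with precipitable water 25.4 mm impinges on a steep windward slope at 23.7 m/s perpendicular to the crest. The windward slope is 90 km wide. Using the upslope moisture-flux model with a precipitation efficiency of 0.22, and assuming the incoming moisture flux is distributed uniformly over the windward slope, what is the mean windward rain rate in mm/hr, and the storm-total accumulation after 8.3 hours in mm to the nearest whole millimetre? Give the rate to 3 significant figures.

Incoming column moisture flux per unit ridge length: F = V × PW = 23.7 × 25.4 = 601.98 mm·m/s.
Spread over the 90 km slope with efficiency ε = 0.22: R = ε·F/W = 0.22 × 601.98 / 90000 m = 1.472e-03 mm/s.
R = 1.472e-03 × 3600 = 5.30 mm/hr.
Over 8.3 h: total = 5.30 × 8.3 = 43.99 ≈ 44 mm.

R ≈ 5.30 mm/hr; total ≈ 44 mm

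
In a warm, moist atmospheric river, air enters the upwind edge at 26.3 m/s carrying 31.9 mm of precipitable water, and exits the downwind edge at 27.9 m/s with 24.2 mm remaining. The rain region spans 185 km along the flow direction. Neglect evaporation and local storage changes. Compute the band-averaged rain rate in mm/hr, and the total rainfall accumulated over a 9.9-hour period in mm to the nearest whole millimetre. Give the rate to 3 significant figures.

R ≈ 3.19 mm/hr; total ≈ 32 mm

Column moisture flux per unit crosswind length is F = V × PW.
Inflow: F_in = 26.3 × 31.9 = 838.97 mm·m/s
Outflow: F_out = 27.9 × 24.2 = 675.18 mm·m/s
Steady-state rate R = (F_in − F_out)/L = (838.97 − 675.18) / 185000 m = 8.854e-04 mm/s.
R = 8.854e-04 × 3600 = 3.19 mm/hr.
Over 9.9 h: total = 3.19 × 9.9 = 31.581 ≈ 32 mm.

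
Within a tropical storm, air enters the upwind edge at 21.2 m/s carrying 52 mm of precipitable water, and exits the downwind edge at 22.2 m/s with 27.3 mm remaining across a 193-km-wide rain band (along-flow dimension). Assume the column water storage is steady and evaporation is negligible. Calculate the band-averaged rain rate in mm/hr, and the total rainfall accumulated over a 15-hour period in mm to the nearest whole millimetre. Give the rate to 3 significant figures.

Column moisture flux per unit crosswind length is F = V × PW.
Inflow: F_in = 21.2 × 52 = 1102.4 mm·m/s
Outflow: F_out = 22.2 × 27.3 = 606.06 mm·m/s
Steady-state rate R = (F_in − F_out)/L = (1102.4 − 606.06) / 193000 m = 2.572e-03 mm/s.
R = 2.572e-03 × 3600 = 9.26 mm/hr.
Over 15 h: total = 9.26 × 15 = 138.9 ≈ 139 mm.

R ≈ 9.26 mm/hr; total ≈ 139 mm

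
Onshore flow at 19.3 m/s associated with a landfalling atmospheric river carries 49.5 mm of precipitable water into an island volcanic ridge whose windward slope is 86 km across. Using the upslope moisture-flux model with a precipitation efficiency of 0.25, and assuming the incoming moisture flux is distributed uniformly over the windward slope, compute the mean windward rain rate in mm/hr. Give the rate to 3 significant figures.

Incoming column moisture flux per unit ridge length: F = V × PW = 19.3 × 49.5 = 955.35 mm·m/s.
Spread over the 86 km slope with efficiency ε = 0.25: R = ε·F/W = 0.25 × 955.35 / 86000 m = 2.777e-03 mm/s.
R = 2.777e-03 × 3600 = 10.0 mm/hr.

R ≈ 10.0 mm/hr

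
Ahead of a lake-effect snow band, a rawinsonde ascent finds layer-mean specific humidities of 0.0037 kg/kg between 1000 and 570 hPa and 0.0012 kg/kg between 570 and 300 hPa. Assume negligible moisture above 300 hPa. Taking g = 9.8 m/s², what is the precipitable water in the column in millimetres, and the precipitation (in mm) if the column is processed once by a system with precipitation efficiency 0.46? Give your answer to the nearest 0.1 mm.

Precipitable water is the column-integrated vapour mass per unit area: PW = (1/g) Σ q̄ Δp, with q in kg/kg and Δp in Pa (1 kg/m² of water = 1 mm).
Layer 1000–570 hPa: Δp = 430 hPa = 43000 Pa, q̄ = 0.0037 kg/kg → 0.0037 × 43000 / 9.8 = 16.23 mm
Layer 570–300 hPa: Δp = 270 hPa = 27000 Pa, q̄ = 0.0012 kg/kg → 0.0012 × 27000 / 9.8 = 3.31 mm
PW = 16.23 + 3.31 = 19.54 ≈ 19.5 mm.
Precipitation = ε × PW = 0.46 × 19.5 = 9.0 mm.

PW ≈ 19.5 mm; precipitation ≈ 9.0 mm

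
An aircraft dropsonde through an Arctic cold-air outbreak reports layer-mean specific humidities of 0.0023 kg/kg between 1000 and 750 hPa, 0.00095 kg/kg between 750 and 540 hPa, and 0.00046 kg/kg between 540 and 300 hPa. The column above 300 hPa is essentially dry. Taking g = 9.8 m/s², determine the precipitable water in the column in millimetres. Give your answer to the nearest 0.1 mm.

Precipitable water is the column-integrated vapour mass per unit area: PW = (1/g) Σ q̄ Δp, with q in kg/kg and Δp in Pa (1 kg/m² of water = 1 mm).
Layer 1000–750 hPa: Δp = 250 hPa = 25000 Pa, q̄ = 0.0023 kg/kg → 0.0023 × 25000 / 9.8 = 5.87 mm
Layer 750–540 hPa: Δp = 210 hPa = 21000 Pa, q̄ = 0.00095 kg/kg → 0.00095 × 21000 / 9.8 = 2.04 mm
Layer 540–300 hPa: Δp = 240 hPa = 24000 Pa, q̄ = 0.00046 kg/kg → 0.00046 × 24000 / 9.8 = 1.13 mm
PW = 5.87 + 2.04 + 1.13 = 9.04 ≈ 9.0 mm.

PW ≈ 9.0 mm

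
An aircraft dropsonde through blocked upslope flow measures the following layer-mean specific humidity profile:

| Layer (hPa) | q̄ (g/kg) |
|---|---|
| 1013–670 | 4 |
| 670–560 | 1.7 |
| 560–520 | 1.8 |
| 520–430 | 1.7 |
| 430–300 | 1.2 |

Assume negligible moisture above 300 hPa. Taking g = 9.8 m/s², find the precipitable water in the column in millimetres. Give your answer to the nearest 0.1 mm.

PW ≈ 19.8 mm

Precipitable water is the column-integrated vapour mass per unit area: PW = (1/g) Σ q̄ Δp, with q in kg/kg and Δp in Pa (1 kg/m² of water = 1 mm).
Layer 1013–670 hPa: Δp = 343 hPa = 34300 Pa, q̄ = 0.004 kg/kg → 0.004 × 34300 / 9.8 = 14.00 mm
Layer 670–560 hPa: Δp = 110 hPa = 11000 Pa, q̄ = 0.0017 kg/kg → 0.0017 × 11000 / 9.8 = 1.91 mm
Layer 560–520 hPa: Δp = 40 hPa = 4000 Pa, q̄ = 0.0018 kg/kg → 0.0018 × 4000 / 9.8 = 0.73 mm
Layer 520–430 hPa: Δp = 90 hPa = 9000 Pa, q̄ = 0.0017 kg/kg → 0.0017 × 9000 / 9.8 = 1.56 mm
Layer 430–300 hPa: Δp = 130 hPa = 13000 Pa, q̄ = 0.0012 kg/kg → 0.0012 × 13000 / 9.8 = 1.59 mm
PW = 14.00 + 1.91 + 0.73 + 1.56 + 1.59 = 19.79 ≈ 19.8 mm.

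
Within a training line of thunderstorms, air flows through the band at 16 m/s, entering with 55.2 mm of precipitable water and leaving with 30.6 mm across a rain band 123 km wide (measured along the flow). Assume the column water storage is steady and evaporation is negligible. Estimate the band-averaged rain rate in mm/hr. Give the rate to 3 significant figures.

R ≈ 11.5 mm/hr

Column moisture flux per unit crosswind length is F = V × PW.
Inflow: F_in = 16 × 55.2 = 883.2 mm·m/s
Outflow: F_out = 16 × 30.6 = 489.6 mm·m/s
Steady-state rate R = (F_in − F_out)/L = (883.2 − 489.6) / 123000 m = 3.200e-03 mm/s.
R = 3.200e-03 × 3600 = 11.5 mm/hr.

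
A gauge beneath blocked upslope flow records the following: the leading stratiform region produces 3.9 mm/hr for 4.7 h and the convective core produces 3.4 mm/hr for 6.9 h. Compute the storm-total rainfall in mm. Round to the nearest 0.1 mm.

Total = Σ Rᵢ Δtᵢ = 3.9 × 4.7 + 3.4 × 6.9
      = 18.33 + 23.46 = 41.8 mm.

total ≈ 41.8 mm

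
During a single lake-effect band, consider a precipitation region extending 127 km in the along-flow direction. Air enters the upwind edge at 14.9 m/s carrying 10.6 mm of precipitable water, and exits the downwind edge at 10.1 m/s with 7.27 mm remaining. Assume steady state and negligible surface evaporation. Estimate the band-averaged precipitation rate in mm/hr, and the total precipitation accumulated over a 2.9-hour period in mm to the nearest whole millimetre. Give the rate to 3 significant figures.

Column moisture flux per unit crosswind length is F = V × PW.
Inflow: F_in = 14.9 × 10.6 = 157.94 mm·m/s
Outflow: F_out = 10.1 × 7.27 = 73.427 mm·m/s
Steady-state rate R = (F_in − F_out)/L = (157.94 − 73.427) / 127000 m = 6.655e-04 mm/s.
R = 6.655e-04 × 3600 = 2.40 mm/hr.
Over 2.9 h: total = 2.40 × 2.9 = 6.96 ≈ 7 mm.

R ≈ 2.40 mm/hr; total ≈ 7 mm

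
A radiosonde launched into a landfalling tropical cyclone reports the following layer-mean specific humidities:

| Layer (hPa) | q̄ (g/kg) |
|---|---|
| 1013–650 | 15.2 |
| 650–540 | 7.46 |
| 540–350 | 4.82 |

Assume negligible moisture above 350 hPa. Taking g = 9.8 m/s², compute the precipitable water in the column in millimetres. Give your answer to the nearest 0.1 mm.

PW ≈ 74.0 mm

Precipitable water is the column-integrated vapour mass per unit area: PW = (1/g) Σ q̄ Δp, with q in kg/kg and Δp in Pa (1 kg/m² of water = 1 mm).
Layer 1013–650 hPa: Δp = 363 hPa = 36300 Pa, q̄ = 0.0152 kg/kg → 0.0152 × 36300 / 9.8 = 56.30 mm
Layer 650–540 hPa: Δp = 110 hPa = 11000 Pa, q̄ = 0.00746 kg/kg → 0.00746 × 11000 / 9.8 = 8.37 mm
Layer 540–350 hPa: Δp = 190 hPa = 19000 Pa, q̄ = 0.00482 kg/kg → 0.00482 × 19000 / 9.8 = 9.34 mm
PW = 56.30 + 8.37 + 9.34 = 74.01 ≈ 74.0 mm.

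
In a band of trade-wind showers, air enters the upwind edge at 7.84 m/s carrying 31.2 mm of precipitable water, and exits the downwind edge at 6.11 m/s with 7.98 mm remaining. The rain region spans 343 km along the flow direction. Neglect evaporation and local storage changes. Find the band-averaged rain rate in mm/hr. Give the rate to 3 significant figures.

Column moisture flux per unit crosswind length is F = V × PW.
Inflow: F_in = 7.84 × 31.2 = 244.608 mm·m/s
Outflow: F_out = 6.11 × 7.98 = 48.7578 mm·m/s
Steady-state rate R = (F_in − F_out)/L = (244.608 − 48.7578) / 343000 m = 5.710e-04 mm/s.
R = 5.710e-04 × 3600 = 2.06 mm/hr.

R ≈ 2.06 mm/hr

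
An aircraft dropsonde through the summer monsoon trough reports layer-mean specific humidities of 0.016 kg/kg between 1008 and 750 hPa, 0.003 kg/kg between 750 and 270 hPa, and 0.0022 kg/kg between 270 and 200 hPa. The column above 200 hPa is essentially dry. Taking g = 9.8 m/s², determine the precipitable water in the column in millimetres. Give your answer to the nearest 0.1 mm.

PW ≈ 58.4 mm

Precipitable water is the column-integrated vapour mass per unit area: PW = (1/g) Σ q̄ Δp, with q in kg/kg and Δp in Pa (1 kg/m² of water = 1 mm).
Layer 1008–750 hPa: Δp = 258 hPa = 25800 Pa, q̄ = 0.016 kg/kg → 0.016 × 25800 / 9.8 = 42.12 mm
Layer 750–270 hPa: Δp = 480 hPa = 48000 Pa, q̄ = 0.003 kg/kg → 0.003 × 48000 / 9.8 = 14.69 mm
Layer 270–200 hPa: Δp = 70 hPa = 7000 Pa, q̄ = 0.0022 kg/kg → 0.0022 × 7000 / 9.8 = 1.57 mm
PW = 42.12 + 14.69 + 1.57 = 58.38 ≈ 58.4 mm.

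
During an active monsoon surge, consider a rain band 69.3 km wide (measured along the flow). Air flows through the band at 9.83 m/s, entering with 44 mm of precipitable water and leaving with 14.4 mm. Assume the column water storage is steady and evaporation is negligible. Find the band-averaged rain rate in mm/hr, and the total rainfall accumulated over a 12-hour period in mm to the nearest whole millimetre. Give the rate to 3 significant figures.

Column moisture flux per unit crosswind length is F = V × PW.
Inflow: F_in = 9.83 × 44 = 432.52 mm·m/s
Outflow: F_out = 9.83 × 14.4 = 141.552 mm·m/s
Steady-state rate R = (F_in − F_out)/L = (432.52 − 141.552) / 69300 m = 4.199e-03 mm/s.
R = 4.199e-03 × 3600 = 15.1 mm/hr.
Over 12 h: total = 15.1 × 12 = 181.2 ≈ 181 mm.

R ≈ 15.1 mm/hr; total ≈ 181 mm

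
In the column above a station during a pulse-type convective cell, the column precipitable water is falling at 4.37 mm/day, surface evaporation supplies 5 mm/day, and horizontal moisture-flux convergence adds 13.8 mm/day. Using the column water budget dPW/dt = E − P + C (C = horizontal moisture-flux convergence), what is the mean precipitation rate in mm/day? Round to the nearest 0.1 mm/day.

P ≈ 23.2 mm/day

dPW/dt = -4.37 mm/day.
P = E + C − dPW/dt = 5 + (13.8) − (-4.37) = 23.2 mm/day.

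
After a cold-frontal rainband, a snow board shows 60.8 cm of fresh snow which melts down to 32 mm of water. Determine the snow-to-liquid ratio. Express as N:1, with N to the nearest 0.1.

ratio ≈ 19.0

Ratio = snow depth / SWE = 608 mm / 32 mm = 19.0, i.e. 19.0:1.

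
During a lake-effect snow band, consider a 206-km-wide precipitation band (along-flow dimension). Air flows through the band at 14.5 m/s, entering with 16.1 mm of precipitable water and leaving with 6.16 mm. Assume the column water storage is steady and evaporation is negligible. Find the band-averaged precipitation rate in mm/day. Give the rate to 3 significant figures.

R ≈ 60.5 mm/day

Column moisture flux per unit crosswind length is F = V × PW.
Inflow: F_in = 14.5 × 16.1 = 233.45 mm·m/s
Outflow: F_out = 14.5 × 6.16 = 89.32 mm·m/s
Steady-state rate R = (F_in − F_out)/L = (233.45 − 89.32) / 206000 m = 6.997e-04 mm/s.
R = 6.997e-04 × 3600 × 24 = 60.5 mm/day.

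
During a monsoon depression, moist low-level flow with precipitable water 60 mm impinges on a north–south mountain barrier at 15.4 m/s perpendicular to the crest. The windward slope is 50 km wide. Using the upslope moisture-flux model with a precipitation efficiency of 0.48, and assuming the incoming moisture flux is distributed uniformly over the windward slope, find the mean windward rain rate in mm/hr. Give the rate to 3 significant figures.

Incoming column moisture flux per unit ridge length: F = V × PW = 15.4 × 60 = 924 mm·m/s.
Spread over the 50 km slope with efficiency ε = 0.48: R = ε·F/W = 0.48 × 924 / 50000 m = 8.870e-03 mm/s.
R = 8.870e-03 × 3600 = 31.9 mm/hr.

R ≈ 31.9 mm/hr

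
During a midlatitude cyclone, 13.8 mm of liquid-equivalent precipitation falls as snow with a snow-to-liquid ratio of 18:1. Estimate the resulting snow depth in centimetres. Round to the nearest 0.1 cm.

Snow depth = liquid × ratio = 13.8 mm × 18 = 248.4 mm = 24.8 cm.

snow depth ≈ 24.8 cm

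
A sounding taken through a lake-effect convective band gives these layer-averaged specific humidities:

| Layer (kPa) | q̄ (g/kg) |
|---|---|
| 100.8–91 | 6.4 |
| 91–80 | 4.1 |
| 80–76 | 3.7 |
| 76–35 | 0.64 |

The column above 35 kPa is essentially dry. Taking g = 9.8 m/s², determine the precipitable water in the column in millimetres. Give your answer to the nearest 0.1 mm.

Precipitable water is the column-integrated vapour mass per unit area: PW = (1/g) Σ q̄ Δp, with q in kg/kg and Δp in Pa (1 kg/m² of water = 1 mm).
Layer 100.8–91 kPa: Δp = 98 hPa = 9800 Pa, q̄ = 0.0064 kg/kg → 0.0064 × 9800 / 9.8 = 6.40 mm
Layer 91–80 kPa: Δp = 110 hPa = 11000 Pa, q̄ = 0.0041 kg/kg → 0.0041 × 11000 / 9.8 = 4.60 mm
Layer 80–76 kPa: Δp = 40 hPa = 4000 Pa, q̄ = 0.0037 kg/kg → 0.0037 × 4000 / 9.8 = 1.51 mm
Layer 76–35 kPa: Δp = 410 hPa = 41000 Pa, q̄ = 0.00064 kg/kg → 0.00064 × 41000 / 9.8 = 2.68 mm
PW = 6.40 + 4.60 + 1.51 + 2.68 = 15.19 ≈ 15.2 mm.

PW ≈ 15.2 mm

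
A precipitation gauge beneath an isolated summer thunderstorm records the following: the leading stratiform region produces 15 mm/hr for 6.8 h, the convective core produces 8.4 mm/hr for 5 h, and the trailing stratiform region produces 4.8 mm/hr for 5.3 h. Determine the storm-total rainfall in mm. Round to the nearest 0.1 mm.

total ≈ 169.4 mm

Total = Σ Rᵢ Δtᵢ = 15 × 6.8 + 8.4 × 5 + 4.8 × 5.3
      = 102 + 42 + 25.44 = 169.4 mm.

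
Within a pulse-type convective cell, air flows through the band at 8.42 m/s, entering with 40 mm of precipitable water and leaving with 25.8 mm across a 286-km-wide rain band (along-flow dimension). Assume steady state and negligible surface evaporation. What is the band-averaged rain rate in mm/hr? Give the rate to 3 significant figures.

Column moisture flux per unit crosswind length is F = V × PW.
Inflow: F_in = 8.42 × 40 = 336.8 mm·m/s
Outflow: F_out = 8.42 × 25.8 = 217.236 mm·m/s
Steady-state rate R = (F_in − F_out)/L = (336.8 − 217.236) / 286000 m = 4.181e-04 mm/s.
R = 4.181e-04 × 3600 = 1.51 mm/hr.

R ≈ 1.51 mm/hr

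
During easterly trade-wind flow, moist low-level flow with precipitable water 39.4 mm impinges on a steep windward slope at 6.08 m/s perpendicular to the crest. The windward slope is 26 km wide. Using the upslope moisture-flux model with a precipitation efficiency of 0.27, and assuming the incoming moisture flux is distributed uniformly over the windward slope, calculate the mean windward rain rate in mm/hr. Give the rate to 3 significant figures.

R ≈ 8.96 mm/hr

Incoming column moisture flux per unit ridge length: F = V × PW = 6.08 × 39.4 = 239.552 mm·m/s.
Spread over the 26 km slope with efficiency ε = 0.27: R = ε·F/W = 0.27 × 239.552 / 26000 m = 2.488e-03 mm/s.
R = 2.488e-03 × 3600 = 8.96 mm/hr.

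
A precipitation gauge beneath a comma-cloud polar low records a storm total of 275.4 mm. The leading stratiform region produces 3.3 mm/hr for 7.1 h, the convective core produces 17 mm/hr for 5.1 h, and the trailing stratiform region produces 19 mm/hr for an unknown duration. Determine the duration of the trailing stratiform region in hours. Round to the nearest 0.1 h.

Known phases: 3.3 × 7.1 + 17 × 5.1 = 23.43 + 86.7 = 110.13 mm.
Remaining depth = 275.4 − 110.13 = 165.27 mm.
Duration = 165.27 / 19 = 8.7 h.

duration ≈ 8.7 h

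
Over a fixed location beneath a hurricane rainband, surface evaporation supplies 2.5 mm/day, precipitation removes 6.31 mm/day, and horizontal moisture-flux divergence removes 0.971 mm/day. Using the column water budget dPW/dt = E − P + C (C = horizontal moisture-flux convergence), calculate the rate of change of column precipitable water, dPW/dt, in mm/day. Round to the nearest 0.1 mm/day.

dPW/dt ≈ -4.8 mm/day

dPW/dt = E − P + C = 2.5 − 6.31 + (-0.971) = -4.8 mm/day.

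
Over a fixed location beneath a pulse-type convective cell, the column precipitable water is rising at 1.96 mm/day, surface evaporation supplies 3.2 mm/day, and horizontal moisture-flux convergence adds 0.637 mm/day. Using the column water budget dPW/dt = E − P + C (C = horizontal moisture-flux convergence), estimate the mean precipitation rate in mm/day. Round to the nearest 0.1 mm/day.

P ≈ 1.9 mm/day

dPW/dt = +1.96 mm/day.
P = E + C − dPW/dt = 3.2 + (0.637) − (+1.96) = 1.9 mm/day.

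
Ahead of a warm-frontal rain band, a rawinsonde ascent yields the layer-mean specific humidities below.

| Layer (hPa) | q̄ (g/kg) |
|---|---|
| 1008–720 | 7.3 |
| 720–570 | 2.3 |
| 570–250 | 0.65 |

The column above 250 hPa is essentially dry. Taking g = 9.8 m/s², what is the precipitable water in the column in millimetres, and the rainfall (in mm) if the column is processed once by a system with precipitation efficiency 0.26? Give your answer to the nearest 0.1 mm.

PW ≈ 27.1 mm; rainfall ≈ 7.0 mm

Precipitable water is the column-integrated vapour mass per unit area: PW = (1/g) Σ q̄ Δp, with q in kg/kg and Δp in Pa (1 kg/m² of water = 1 mm).
Layer 1008–720 hPa: Δp = 288 hPa = 28800 Pa, q̄ = 0.0073 kg/kg → 0.0073 × 28800 / 9.8 = 21.45 mm
Layer 720–570 hPa: Δp = 150 hPa = 15000 Pa, q̄ = 0.0023 kg/kg → 0.0023 × 15000 / 9.8 = 3.52 mm
Layer 570–250 hPa: Δp = 320 hPa = 32000 Pa, q̄ = 0.00065 kg/kg → 0.00065 × 32000 / 9.8 = 2.12 mm
PW = 21.45 + 3.52 + 2.12 = 27.09 ≈ 27.1 mm.
Rainfall = ε × PW = 0.26 × 27.1 = 7.0 mm.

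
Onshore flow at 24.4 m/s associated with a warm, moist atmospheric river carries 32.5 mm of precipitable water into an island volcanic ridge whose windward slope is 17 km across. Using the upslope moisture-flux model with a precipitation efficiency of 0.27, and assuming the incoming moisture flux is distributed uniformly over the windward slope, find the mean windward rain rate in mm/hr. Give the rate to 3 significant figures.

R ≈ 45.3 mm/hr

Incoming column moisture flux per unit ridge length: F = V × PW = 24.4 × 32.5 = 793 mm·m/s.
Spread over the 17 km slope with efficiency ε = 0.27: R = ε·F/W = 0.27 × 793 / 17000 m = 1.259e-02 mm/s.
R = 1.259e-02 × 3600 = 45.3 mm/hr.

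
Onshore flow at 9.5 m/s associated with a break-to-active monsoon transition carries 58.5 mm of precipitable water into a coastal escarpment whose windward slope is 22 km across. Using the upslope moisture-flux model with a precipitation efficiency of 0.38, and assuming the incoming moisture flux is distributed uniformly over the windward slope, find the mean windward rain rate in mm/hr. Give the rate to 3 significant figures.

Incoming column moisture flux per unit ridge length: F = V × PW = 9.5 × 58.5 = 555.75 mm·m/s.
Spread over the 22 km slope with efficiency ε = 0.38: R = ε·F/W = 0.38 × 555.75 / 22000 m = 9.599e-03 mm/s.
R = 9.599e-03 × 3600 = 34.6 mm/hr.

R ≈ 34.6 mm/hr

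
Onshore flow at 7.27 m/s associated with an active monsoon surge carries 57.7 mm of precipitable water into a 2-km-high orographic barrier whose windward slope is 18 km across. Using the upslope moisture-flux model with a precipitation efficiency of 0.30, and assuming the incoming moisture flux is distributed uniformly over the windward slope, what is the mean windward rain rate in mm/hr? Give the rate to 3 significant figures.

R ≈ 25.2 mm/hr

Incoming column moisture flux per unit ridge length: F = V × PW = 7.27 × 57.7 = 419.479 mm·m/s.
Spread over the 18 km slope with efficiency ε = 0.30: R = ε·F/W = 0.30 × 419.479 / 18000 m = 6.991e-03 mm/s.
R = 6.991e-03 × 3600 = 25.2 mm/hr.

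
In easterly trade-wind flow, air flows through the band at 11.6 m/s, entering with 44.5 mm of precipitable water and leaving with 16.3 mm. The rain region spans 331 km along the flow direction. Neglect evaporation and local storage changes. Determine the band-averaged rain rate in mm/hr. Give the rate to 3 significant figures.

Column moisture flux per unit crosswind length is F = V × PW.
Inflow: F_in = 11.6 × 44.5 = 516.2 mm·m/s
Outflow: F_out = 11.6 × 16.3 = 189.08 mm·m/s
Steady-state rate R = (F_in − F_out)/L = (516.2 − 189.08) / 331000 m = 9.883e-04 mm/s.
R = 9.883e-04 × 3600 = 3.56 mm/hr.

R ≈ 3.56 mm/hr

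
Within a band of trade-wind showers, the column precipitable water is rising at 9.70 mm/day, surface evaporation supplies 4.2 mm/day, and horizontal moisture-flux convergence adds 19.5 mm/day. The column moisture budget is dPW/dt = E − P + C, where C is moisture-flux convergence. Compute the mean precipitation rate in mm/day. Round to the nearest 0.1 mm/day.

dPW/dt = +9.70 mm/day.
P = E + C − dPW/dt = 4.2 + (19.5) − (+9.70) = 14.0 mm/day.

P ≈ 14.0 mm/day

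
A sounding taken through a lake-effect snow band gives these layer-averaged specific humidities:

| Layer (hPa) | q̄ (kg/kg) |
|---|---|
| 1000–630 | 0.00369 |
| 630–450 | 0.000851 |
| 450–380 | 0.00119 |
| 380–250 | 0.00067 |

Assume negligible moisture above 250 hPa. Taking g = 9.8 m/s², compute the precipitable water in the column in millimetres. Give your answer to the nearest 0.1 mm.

PW ≈ 17.2 mm

Precipitable water is the column-integrated vapour mass per unit area: PW = (1/g) Σ q̄ Δp, with q in kg/kg and Δp in Pa (1 kg/m² of water = 1 mm).
Layer 1000–630 hPa: Δp = 370 hPa = 37000 Pa, q̄ = 0.00369 kg/kg → 0.00369 × 37000 / 9.8 = 13.93 mm
Layer 630–450 hPa: Δp = 180 hPa = 18000 Pa, q̄ = 0.000851 kg/kg → 0.000851 × 18000 / 9.8 = 1.56 mm
Layer 450–380 hPa: Δp = 70 hPa = 7000 Pa, q̄ = 0.00119 kg/kg → 0.00119 × 7000 / 9.8 = 0.85 mm
Layer 380–250 hPa: Δp = 130 hPa = 13000 Pa, q̄ = 0.00067 kg/kg → 0.00067 × 13000 / 9.8 = 0.89 mm
PW = 13.93 + 1.56 + 0.85 + 0.89 = 17.23 ≈ 17.2 mm.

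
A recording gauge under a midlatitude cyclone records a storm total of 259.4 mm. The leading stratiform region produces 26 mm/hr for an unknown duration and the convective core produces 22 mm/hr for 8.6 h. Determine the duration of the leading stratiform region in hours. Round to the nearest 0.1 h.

Known phases: 22 × 8.6 = 189.2 mm.
Remaining depth = 259.4 − 189.2 = 70.2 mm.
Duration = 70.2 / 26 = 2.7 h.

duration ≈ 2.7 h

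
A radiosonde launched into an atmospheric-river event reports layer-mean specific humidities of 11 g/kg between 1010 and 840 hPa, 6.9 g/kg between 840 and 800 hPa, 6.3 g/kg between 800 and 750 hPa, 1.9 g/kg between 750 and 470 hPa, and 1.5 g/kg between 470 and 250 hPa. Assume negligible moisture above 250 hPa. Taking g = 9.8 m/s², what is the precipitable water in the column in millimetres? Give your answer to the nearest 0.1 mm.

PW ≈ 33.9 mm

Precipitable water is the column-integrated vapour mass per unit area: PW = (1/g) Σ q̄ Δp, with q in kg/kg and Δp in Pa (1 kg/m² of water = 1 mm).
Layer 1010–840 hPa: Δp = 170 hPa = 17000 Pa, q̄ = 0.011 kg/kg → 0.011 × 17000 / 9.8 = 19.08 mm
Layer 840–800 hPa: Δp = 40 hPa = 4000 Pa, q̄ = 0.0069 kg/kg → 0.0069 × 4000 / 9.8 = 2.82 mm
Layer 800–750 hPa: Δp = 50 hPa = 5000 Pa, q̄ = 0.0063 kg/kg → 0.0063 × 5000 / 9.8 = 3.21 mm
Layer 750–470 hPa: Δp = 280 hPa = 28000 Pa, q̄ = 0.0019 kg/kg → 0.0019 × 28000 / 9.8 = 5.43 mm
Layer 470–250 hPa: Δp = 220 hPa = 22000 Pa, q̄ = 0.0015 kg/kg → 0.0015 × 22000 / 9.8 = 3.37 mm
PW = 19.08 + 2.82 + 3.21 + 5.43 + 3.37 = 33.91 ≈ 33.9 mm.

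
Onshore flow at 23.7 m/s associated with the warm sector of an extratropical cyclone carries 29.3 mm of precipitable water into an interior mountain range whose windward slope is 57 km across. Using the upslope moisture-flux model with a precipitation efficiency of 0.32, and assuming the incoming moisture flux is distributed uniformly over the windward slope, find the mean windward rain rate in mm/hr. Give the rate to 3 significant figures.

Incoming column moisture flux per unit ridge length: F = V × PW = 23.7 × 29.3 = 694.41 mm·m/s.
Spread over the 57 km slope with efficiency ε = 0.32: R = ε·F/W = 0.32 × 694.41 / 57000 m = 3.898e-03 mm/s.
R = 3.898e-03 × 3600 = 14.0 mm/hr.

R ≈ 14.0 mm/hr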